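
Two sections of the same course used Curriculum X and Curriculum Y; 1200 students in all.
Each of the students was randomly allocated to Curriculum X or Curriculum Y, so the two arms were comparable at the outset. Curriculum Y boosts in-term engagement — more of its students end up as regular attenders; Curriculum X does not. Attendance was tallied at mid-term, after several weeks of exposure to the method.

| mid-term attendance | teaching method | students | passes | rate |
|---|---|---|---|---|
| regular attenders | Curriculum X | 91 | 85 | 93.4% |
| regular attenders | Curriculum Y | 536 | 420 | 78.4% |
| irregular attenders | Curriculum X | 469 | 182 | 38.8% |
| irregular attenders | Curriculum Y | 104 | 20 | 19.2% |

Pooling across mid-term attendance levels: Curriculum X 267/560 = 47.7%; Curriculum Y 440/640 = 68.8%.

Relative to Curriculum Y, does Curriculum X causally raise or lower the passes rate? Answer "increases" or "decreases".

Mid-term attendance is downstream of the teaching method. One should not condition on a consequence of treatment, so the overall rates are the right comparison.
Pooled: Curriculum X 47.7% vs Curriculum Y 68.8%; Curriculum Y is higher overall.

decreases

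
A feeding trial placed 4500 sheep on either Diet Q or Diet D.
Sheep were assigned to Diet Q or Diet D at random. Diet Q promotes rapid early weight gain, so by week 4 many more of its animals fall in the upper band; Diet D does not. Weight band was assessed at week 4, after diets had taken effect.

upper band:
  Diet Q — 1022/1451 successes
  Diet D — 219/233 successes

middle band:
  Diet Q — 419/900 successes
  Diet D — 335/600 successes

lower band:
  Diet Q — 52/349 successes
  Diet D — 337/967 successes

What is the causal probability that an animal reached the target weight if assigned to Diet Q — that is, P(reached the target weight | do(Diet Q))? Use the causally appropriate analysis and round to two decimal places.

0.55

Diet D is higher inside every week-4 weight band stratum but Diet Q is higher in aggregate. Whether to stratify depends on how week-4 weight band relates to the diet.
Week-4 weight band is recorded after the diet and is itself shifted by it — it sits on the causal path from diet to outcome. Conditioning on a mediator would strip out part of the effect we want; the pooled comparison gives the total causal effect.
So P(outcome | do(Diet Q)) is just the pooled rate for Diet Q: 1493/2700 = 0.553.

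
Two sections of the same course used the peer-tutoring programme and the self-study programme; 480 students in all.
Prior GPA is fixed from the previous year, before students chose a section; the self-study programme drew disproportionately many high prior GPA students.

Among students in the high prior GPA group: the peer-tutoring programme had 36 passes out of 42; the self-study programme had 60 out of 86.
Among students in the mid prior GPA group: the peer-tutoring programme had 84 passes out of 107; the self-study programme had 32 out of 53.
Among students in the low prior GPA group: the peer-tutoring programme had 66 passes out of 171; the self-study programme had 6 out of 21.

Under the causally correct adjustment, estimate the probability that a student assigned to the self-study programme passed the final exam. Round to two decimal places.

0.50

Prior GPA band satisfies the back-door criterion: it is not a descendant of the teaching method, and it blocks the spurious path from teaching method to outcome. Adjusting for it (i.e., using the within-prior GPA band rates) gives the causal effect.
Standardising the self-study programme to the population prior GPA band mix: 0.267·60/86 + 0.333·32/53 + 0.400·6/21 = 0.502.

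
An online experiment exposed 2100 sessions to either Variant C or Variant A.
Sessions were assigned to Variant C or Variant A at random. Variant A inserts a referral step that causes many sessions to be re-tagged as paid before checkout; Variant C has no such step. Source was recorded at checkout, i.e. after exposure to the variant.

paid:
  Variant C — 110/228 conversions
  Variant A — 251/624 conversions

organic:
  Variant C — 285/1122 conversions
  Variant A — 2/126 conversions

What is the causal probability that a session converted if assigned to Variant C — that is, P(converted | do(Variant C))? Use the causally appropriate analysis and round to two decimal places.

Stratifying would compare variants among sessions the variants themselves sorted into traffic source groups — a form of selection on an intermediate. The unconditioned pooled rates give the total causal effect.
So P(outcome | do(Variant C)) is just the pooled rate for Variant C: 395/1350 = 0.293.

0.29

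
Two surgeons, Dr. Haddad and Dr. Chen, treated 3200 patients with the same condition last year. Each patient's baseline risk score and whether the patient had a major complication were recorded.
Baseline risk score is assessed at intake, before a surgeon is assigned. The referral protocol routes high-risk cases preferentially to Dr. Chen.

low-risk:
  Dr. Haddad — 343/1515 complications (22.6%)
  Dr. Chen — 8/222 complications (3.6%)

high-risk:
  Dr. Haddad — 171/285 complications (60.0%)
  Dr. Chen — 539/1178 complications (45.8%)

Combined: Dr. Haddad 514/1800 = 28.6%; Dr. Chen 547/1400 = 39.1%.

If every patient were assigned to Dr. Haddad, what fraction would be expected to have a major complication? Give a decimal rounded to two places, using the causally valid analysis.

0.40

The baseline risk score-specific comparison favours Dr. Chen throughout, but the pooled figures favour Dr. Haddad. The question is whether to condition on baseline risk score.
Baseline risk score differs across surgeons for reasons unrelated to any effect of the surgeon itself, and it separately predicts the outcome — a classic confounder. We must compare within baseline risk score levels.
Standardising Dr. Haddad to the population baseline risk score mix: 0.543·343/1515 + 0.457·171/285 = 0.397.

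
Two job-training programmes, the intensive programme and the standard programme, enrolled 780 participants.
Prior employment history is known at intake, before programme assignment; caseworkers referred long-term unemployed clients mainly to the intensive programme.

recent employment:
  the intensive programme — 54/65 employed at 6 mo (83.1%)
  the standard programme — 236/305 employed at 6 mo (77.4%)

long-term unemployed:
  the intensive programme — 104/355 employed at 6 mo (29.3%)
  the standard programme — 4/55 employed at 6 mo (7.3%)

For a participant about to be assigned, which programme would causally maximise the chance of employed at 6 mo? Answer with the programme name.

the intensive programme

Within every prior employment history level the intensive programme has the higher rate, yet pooled the standard programme does — Simpson's reversal.
Prior employment history is set before the programme has any effect — it is not caused by the programme — and it independently drives the outcome. That makes it a confounder, so the causal comparison is within prior employment history levels.
Within each level — recent employment: 83.1% vs 77.4%; long-term unemployed: 29.3% vs 7.3% — the intensive programme is higher every time.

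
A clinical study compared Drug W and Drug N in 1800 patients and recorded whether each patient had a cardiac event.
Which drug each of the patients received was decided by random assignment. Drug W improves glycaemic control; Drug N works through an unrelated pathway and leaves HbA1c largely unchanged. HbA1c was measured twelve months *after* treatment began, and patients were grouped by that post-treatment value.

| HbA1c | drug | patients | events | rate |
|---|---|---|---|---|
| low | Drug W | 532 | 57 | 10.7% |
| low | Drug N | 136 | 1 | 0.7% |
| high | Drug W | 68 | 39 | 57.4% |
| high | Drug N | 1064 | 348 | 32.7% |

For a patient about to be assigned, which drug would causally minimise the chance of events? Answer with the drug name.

HbA1c lies on the pathway drug → HbA1c → outcome, so adjusting for it blocks the indirect effect. For the total causal effect of drug, use the unadjusted pooled rates.
Pooled: Drug W 16.0% vs Drug N 29.1%; Drug W is lower overall.

Drug W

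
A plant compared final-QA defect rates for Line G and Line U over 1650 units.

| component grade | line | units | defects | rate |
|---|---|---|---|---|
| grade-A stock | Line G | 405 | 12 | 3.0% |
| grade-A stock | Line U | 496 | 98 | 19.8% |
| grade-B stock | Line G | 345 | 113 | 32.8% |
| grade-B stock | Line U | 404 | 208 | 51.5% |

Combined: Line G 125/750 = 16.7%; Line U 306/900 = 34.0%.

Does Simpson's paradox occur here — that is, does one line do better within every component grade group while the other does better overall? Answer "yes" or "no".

no

Within each component grade level (grade-A stock 3.0% vs 19.8%; grade-B stock 32.8% vs 51.5%), Line G has the lower rate every time. Pooled: 16.7% vs 34.0% — Line G has the lower rate overall. They agree.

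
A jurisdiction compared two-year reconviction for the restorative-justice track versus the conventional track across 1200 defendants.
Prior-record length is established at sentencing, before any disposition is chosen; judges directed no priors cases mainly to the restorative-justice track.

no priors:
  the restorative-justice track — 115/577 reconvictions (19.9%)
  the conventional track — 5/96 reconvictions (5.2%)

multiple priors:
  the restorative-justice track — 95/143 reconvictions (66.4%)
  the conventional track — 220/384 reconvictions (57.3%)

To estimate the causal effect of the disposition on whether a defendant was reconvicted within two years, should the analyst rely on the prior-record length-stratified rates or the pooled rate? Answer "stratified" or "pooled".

Prior-record length is set before the disposition has any effect — it is not caused by the disposition — and it independently drives the outcome. That makes it a confounder, so the causal comparison is within prior-record length levels.
Within each level — no priors: 19.9% vs 5.2%; multiple priors: 66.4% vs 57.3% — the conventional track is lower every time.

stratified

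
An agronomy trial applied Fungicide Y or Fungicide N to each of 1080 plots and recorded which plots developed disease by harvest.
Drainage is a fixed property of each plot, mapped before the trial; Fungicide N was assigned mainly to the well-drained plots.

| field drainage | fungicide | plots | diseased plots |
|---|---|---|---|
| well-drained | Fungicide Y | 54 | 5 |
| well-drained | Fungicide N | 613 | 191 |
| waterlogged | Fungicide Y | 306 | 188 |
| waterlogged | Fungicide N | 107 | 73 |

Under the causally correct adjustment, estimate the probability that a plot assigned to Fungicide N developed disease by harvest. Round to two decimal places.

Field drainage is set before the fungicide has any effect — it is not caused by the fungicide — and it independently drives the outcome. That makes it a confounder, so the causal comparison is within field drainage levels.
Standardising Fungicide N to the population field drainage mix: 0.618·191/613 + 0.382·73/107 = 0.453.

0.45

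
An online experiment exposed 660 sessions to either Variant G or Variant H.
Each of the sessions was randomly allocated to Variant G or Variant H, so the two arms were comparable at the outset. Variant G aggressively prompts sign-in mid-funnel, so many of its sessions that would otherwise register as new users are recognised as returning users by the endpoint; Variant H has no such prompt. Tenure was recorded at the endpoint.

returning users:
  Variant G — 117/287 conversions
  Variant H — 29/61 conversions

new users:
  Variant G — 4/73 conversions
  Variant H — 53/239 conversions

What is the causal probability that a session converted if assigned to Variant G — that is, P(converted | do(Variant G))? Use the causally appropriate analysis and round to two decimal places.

User tenure is recorded after the variant and is itself shifted by it — it sits on the causal path from variant to outcome. Conditioning on a mediator would strip out part of the effect we want; the pooled comparison gives the total causal effect.
So P(outcome | do(Variant G)) is just the pooled rate for Variant G: 121/360 = 0.336.

0.34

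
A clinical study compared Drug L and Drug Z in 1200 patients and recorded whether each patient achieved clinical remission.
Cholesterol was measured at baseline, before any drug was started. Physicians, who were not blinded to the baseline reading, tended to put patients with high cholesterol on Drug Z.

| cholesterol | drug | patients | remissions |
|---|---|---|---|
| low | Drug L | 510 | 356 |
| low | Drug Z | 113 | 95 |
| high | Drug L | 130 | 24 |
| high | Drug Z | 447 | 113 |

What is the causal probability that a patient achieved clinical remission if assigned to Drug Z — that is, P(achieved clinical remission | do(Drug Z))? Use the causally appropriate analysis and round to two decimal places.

0.56

Drug Z is higher inside every cholesterol stratum but Drug L is higher in aggregate. Whether to stratify depends on how cholesterol relates to the drug.
Since cholesterol is a pre-existing factor (not a product of the drug) and it affects the outcome on its own, it is a confounder. The stratified rates, not the pooled rate, identify the causal effect.
Standardising Drug Z to the population cholesterol mix: 0.519·95/113 + 0.481·113/447 = 0.558.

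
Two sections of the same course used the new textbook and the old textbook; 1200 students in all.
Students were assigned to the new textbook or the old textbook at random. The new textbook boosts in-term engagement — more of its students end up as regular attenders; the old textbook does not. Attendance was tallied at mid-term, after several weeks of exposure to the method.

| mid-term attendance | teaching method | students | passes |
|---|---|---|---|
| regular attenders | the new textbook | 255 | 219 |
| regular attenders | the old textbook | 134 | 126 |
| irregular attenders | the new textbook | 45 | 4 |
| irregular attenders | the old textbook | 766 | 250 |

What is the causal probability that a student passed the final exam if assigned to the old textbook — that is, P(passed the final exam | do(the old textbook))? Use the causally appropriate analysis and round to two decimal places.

Within every mid-term attendance level the old textbook has the higher rate, yet pooled the new textbook does — Simpson's reversal.
Mid-term attendance lies on the pathway teaching method → mid-term attendance → outcome, so adjusting for it blocks the indirect effect. For the total causal effect of teaching method, use the unadjusted pooled rates.
So P(outcome | do(the old textbook)) is just the pooled rate for the old textbook: 376/900 = 0.418.

0.42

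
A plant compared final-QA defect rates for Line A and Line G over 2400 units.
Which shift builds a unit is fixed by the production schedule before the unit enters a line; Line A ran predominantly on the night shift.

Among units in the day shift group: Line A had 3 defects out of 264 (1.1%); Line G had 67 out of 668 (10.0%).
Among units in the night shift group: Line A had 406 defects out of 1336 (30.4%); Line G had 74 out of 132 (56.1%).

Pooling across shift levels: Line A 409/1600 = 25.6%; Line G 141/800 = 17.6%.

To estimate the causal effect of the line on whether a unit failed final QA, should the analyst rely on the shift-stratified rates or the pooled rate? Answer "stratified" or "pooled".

Here shift is a common cause — it drives both which line a case falls under and the outcome. The crude comparison mixes populations; the stratum-specific rates are the causally relevant ones.
Within each level — day shift: 1.1% vs 10.0%; night shift: 30.4% vs 56.1% — Line A is lower every time.

stratified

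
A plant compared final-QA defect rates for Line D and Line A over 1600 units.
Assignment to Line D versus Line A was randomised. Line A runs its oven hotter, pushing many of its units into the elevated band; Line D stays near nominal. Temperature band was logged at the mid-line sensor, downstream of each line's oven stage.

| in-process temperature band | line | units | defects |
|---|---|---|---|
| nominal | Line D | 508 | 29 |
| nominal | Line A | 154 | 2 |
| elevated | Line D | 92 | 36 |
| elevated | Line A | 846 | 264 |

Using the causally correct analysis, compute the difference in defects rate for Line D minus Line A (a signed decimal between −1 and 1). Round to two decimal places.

-0.16

Because the line influences in-process temperature band, in-process temperature band is a post-treatment mediator, not a confounder. Stratifying on it would bias the estimate; the causal effect is the crude pooled difference.
The causal difference is the pooled difference: 0.108 − 0.266 = -0.158.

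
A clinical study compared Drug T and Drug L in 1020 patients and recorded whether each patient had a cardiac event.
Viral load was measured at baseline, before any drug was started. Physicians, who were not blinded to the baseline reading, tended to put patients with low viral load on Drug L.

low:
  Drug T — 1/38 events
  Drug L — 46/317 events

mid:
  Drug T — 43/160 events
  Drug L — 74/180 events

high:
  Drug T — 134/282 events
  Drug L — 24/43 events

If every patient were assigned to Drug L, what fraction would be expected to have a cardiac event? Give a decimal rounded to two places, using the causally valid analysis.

0.37

Here viral load is a common cause — it drives both which drug a case falls under and the outcome. The crude comparison mixes populations; the stratum-specific rates are the causally relevant ones.
Standardising Drug L to the population viral load mix: 0.348·46/317 + 0.333·74/180 + 0.319·24/43 = 0.365.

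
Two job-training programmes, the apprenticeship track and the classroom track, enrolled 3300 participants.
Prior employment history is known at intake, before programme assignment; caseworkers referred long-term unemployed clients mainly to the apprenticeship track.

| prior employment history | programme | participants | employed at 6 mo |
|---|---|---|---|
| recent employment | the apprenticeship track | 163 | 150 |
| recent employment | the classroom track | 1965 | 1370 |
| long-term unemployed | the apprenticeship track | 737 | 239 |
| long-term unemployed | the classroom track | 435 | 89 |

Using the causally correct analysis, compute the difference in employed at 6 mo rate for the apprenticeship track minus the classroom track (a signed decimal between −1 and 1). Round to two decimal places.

+0.19

Prior employment history differs across programmes for reasons unrelated to any effect of the programme itself, and it separately predicts the outcome — a classic confounder. We must compare within prior employment history levels.
Adjusting over the population distribution of prior employment history: 0.645·(0.920−0.697) + 0.355·(0.324−0.205) = +0.186.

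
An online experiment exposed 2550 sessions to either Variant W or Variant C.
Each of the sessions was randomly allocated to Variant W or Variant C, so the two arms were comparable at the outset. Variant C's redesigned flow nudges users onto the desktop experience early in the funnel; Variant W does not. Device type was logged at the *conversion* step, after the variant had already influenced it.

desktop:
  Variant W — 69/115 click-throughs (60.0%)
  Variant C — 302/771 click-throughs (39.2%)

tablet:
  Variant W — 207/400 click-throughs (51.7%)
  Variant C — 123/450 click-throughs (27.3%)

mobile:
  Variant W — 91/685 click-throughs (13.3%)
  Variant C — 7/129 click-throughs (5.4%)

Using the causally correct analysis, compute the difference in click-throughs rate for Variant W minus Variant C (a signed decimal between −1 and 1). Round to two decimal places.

Variant W is higher inside every device type stratum but Variant C is higher in aggregate. Whether to stratify depends on how device type relates to the variant.
Stratifying would compare variants among sessions the variants themselves sorted into device type groups — a form of selection on an intermediate. The unconditioned pooled rates give the total causal effect.
The causal difference is the pooled difference: 0.306 − 0.320 = -0.014.

-0.01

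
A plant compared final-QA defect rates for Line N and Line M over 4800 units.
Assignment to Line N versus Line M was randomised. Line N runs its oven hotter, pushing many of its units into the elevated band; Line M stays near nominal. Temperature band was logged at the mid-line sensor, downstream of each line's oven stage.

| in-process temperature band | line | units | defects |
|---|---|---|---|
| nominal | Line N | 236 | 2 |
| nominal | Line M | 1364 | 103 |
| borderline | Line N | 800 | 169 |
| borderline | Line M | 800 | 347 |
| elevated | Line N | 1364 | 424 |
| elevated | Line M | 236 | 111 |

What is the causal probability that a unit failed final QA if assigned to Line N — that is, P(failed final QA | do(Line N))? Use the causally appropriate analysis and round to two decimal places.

0.25

Line N is lower inside every in-process temperature band stratum but Line M is lower in aggregate. Whether to stratify depends on how in-process temperature band relates to the line.
In-process temperature band is recorded after the line and is itself shifted by it — it sits on the causal path from line to outcome. Conditioning on a mediator would strip out part of the effect we want; the pooled comparison gives the total causal effect.
So P(outcome | do(Line N)) is just the pooled rate for Line N: 595/2400 = 0.248.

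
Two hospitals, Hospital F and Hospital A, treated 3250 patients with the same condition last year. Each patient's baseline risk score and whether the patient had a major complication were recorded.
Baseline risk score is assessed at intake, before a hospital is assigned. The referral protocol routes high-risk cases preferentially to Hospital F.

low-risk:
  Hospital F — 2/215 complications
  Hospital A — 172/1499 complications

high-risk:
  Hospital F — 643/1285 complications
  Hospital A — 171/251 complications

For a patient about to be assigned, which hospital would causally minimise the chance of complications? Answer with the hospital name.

Hospital F

The stratified and pooled comparisons disagree (Hospital F wins within each baseline risk score; Hospital A wins overall), so the answer turns on the causal role of baseline risk score.
The imbalance in baseline risk score arose from how patients were allocated, not from anything the hospital did; and baseline risk score independently affects the outcome. The pooled gap is confounded — condition on baseline risk score.
Within each level — low-risk: 0.9% vs 11.5%; high-risk: 50.0% vs 68.1% — Hospital F is lower every time.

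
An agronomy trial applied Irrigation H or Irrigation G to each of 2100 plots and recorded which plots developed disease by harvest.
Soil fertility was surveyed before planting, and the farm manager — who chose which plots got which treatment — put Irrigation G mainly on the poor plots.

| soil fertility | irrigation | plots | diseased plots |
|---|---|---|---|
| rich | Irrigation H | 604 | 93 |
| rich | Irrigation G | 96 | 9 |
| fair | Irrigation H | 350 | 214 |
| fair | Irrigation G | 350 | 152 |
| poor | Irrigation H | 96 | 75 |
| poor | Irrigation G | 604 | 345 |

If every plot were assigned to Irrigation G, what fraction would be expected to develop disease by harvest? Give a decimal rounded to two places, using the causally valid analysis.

0.37

Here soil fertility is a common cause — it drives both which irrigation a case falls under and the outcome. The crude comparison mixes populations; the stratum-specific rates are the causally relevant ones.
Standardising Irrigation G to the population soil fertility mix: 0.333·9/96 + 0.333·152/350 + 0.333·345/604 = 0.366.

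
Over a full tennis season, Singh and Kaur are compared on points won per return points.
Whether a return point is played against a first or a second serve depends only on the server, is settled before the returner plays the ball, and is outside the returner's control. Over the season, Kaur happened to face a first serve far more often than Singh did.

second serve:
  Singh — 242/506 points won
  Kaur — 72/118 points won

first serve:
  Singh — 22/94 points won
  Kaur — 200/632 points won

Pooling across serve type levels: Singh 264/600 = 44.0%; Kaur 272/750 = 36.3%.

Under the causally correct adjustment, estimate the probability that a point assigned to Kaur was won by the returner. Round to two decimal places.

Within every serve type level Kaur has the higher rate, yet pooled Singh does — Simpson's reversal.
Nothing the player does changes serve type; the imbalance is an allocation artefact. With serve type also predicting the outcome, the pooled figure is confounded, and the within-stratum comparison is the causal one.
Standardising Kaur to the population serve type mix: 0.462·72/118 + 0.538·200/632 = 0.452.

0.45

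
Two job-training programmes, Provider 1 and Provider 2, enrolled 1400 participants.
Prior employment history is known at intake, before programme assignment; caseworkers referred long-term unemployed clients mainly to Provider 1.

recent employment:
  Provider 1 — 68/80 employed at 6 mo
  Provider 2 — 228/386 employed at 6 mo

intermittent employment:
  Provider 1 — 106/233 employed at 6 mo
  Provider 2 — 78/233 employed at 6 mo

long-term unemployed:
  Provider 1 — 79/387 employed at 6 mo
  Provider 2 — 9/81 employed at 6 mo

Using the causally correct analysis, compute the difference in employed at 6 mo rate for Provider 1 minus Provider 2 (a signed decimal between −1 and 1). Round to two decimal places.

Within every prior employment history level Provider 1 has the higher rate, yet pooled Provider 2 does — Simpson's reversal.
Prior employment history satisfies the back-door criterion: it is not a descendant of the programme, and it blocks the spurious path from programme to outcome. Adjusting for it (i.e., using the within-prior employment history rates) gives the causal effect.
Adjusting over the population distribution of prior employment history: 0.333·(0.850−0.591) + 0.333·(0.455−0.335) + 0.334·(0.204−0.111) = +0.157.

+0.16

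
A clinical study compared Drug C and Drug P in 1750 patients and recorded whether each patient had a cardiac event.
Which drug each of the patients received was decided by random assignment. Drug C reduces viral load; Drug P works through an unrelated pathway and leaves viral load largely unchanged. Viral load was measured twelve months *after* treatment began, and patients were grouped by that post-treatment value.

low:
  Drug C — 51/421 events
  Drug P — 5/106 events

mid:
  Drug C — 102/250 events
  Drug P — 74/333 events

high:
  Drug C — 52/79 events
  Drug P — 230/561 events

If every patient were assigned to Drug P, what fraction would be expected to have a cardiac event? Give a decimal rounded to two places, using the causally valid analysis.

0.31

Stratifying would compare drugs among patients the drugs themselves sorted into viral load groups — a form of selection on an intermediate. The unconditioned pooled rates give the total causal effect.
So P(outcome | do(Drug P)) is just the pooled rate for Drug P: 309/1000 = 0.309.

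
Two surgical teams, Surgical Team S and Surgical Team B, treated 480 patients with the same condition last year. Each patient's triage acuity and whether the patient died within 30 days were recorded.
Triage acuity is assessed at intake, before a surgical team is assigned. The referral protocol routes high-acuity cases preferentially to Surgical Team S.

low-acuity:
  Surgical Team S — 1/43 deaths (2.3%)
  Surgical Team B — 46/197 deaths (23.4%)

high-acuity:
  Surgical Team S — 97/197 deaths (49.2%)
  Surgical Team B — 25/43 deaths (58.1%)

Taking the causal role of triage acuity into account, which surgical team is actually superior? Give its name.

Nothing the surgical team does changes triage acuity; the imbalance is an allocation artefact. With triage acuity also predicting the outcome, the pooled figure is confounded, and the within-stratum comparison is the causal one.
Within each level — low-acuity: 2.3% vs 23.4%; high-acuity: 49.2% vs 58.1% — Surgical Team S is lower every time.

Surgical Team S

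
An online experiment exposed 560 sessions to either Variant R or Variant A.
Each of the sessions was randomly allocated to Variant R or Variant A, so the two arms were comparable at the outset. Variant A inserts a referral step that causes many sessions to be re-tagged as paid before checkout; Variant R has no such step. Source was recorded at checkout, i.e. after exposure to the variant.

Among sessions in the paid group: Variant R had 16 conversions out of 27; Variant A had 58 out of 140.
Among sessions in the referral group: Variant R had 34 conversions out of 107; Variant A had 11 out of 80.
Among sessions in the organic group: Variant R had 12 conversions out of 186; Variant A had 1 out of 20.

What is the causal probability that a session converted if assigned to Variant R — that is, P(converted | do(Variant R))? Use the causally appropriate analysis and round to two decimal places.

Within every traffic source level Variant R has the higher rate, yet pooled Variant A does — Simpson's reversal.
The distribution of traffic source is itself part of what the variant does — it is an intermediate outcome. Holding it fixed would remove that part of the effect; the total effect is the pooled difference.
So P(outcome | do(Variant R)) is just the pooled rate for Variant R: 62/320 = 0.194.

0.19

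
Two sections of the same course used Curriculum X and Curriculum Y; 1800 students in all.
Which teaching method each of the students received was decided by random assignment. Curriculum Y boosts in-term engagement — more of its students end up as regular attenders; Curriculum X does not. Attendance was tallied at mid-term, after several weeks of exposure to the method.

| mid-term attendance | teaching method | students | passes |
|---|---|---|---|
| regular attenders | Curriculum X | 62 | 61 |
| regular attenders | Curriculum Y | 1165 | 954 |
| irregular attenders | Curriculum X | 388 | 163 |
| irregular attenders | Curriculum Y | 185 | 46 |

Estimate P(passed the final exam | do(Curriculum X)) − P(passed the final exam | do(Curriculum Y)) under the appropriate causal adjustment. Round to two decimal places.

Mid-term attendance is downstream of the teaching method. One should not condition on a consequence of treatment, so the overall rates are the right comparison.
The causal difference is the pooled difference: 0.498 − 0.741 = -0.243.

-0.24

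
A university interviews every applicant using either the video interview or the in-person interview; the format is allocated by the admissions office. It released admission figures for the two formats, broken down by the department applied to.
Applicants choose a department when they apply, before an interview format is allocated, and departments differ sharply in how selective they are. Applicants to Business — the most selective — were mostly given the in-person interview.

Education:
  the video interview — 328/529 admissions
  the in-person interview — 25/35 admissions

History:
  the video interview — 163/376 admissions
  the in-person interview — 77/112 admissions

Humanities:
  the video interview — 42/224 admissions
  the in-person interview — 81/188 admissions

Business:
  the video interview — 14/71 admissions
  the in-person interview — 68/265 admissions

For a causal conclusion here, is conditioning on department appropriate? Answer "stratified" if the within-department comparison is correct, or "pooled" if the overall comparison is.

stratified

Department satisfies the back-door criterion: it is not a descendant of the interview format, and it blocks the spurious path from interview format to outcome. Adjusting for it (i.e., using the within-department rates) gives the causal effect.
Within each level — Education: 62.0% vs 71.4%; History: 43.4% vs 68.8%; Humanities: 18.8% vs 43.1%; Business: 19.7% vs 25.7% — the in-person interview is higher every time.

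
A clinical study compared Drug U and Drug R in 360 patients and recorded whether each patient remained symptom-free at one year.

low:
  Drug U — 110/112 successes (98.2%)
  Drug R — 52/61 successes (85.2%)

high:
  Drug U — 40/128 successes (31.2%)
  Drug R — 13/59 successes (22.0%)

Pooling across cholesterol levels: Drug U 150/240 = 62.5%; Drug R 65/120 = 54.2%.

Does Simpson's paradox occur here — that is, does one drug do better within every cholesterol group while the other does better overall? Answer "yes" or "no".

Within each cholesterol level (low 98.2% vs 85.2%; high 31.2% vs 22.0%), Drug U has the higher rate every time. Pooled: 62.5% vs 54.2% — Drug U has the higher rate overall. They agree.

no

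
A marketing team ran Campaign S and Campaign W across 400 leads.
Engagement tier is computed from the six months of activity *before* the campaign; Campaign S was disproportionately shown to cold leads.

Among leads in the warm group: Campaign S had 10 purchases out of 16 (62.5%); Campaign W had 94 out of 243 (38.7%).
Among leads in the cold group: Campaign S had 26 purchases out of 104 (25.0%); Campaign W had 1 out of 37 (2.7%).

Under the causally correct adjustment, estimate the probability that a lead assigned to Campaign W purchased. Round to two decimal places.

0.26

The engagement tier-specific comparison favours Campaign S throughout, but the pooled figures favour Campaign W. The question is whether to condition on engagement tier.
Since engagement tier is a pre-existing factor (not a product of the campaign) and it affects the outcome on its own, it is a confounder. The stratified rates, not the pooled rate, identify the causal effect.
Standardising Campaign W to the population engagement tier mix: 0.647·94/243 + 0.352·1/37 = 0.260.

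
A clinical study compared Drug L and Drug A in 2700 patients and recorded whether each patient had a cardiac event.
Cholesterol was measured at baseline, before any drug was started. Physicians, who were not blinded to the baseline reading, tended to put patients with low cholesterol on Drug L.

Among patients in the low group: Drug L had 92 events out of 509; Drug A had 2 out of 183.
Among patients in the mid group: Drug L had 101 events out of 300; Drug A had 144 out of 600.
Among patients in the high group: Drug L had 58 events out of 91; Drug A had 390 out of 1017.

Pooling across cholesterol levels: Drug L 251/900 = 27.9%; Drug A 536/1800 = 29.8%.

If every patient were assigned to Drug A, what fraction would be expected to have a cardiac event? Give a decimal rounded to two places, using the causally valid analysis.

0.24

Drug A is lower inside every cholesterol stratum but Drug L is lower in aggregate. Whether to stratify depends on how cholesterol relates to the drug.
Cholesterol differs across drugs for reasons unrelated to any effect of the drug itself, and it separately predicts the outcome — a classic confounder. We must compare within cholesterol levels.
Standardising Drug A to the population cholesterol mix: 0.256·2/183 + 0.333·144/600 + 0.410·390/1017 = 0.240.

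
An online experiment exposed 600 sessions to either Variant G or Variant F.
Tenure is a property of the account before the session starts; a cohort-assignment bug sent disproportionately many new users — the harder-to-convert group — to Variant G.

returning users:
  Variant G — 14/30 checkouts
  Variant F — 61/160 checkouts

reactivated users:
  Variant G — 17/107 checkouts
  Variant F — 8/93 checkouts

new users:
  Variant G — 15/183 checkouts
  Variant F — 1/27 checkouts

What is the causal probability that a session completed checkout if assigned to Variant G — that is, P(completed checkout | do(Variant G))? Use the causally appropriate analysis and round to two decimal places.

User tenure differs across variants for reasons unrelated to any effect of the variant itself, and it separately predicts the outcome — a classic confounder. We must compare within user tenure levels.
Standardising Variant G to the population user tenure mix: 0.317·14/30 + 0.333·17/107 + 0.350·15/183 = 0.229.

0.23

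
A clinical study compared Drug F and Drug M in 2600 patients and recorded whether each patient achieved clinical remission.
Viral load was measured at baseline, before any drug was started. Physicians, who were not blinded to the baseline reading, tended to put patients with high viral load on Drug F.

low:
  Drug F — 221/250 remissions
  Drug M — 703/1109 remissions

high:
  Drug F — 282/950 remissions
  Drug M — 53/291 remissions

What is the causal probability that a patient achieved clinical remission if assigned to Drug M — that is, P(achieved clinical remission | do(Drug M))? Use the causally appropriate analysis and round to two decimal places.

Since viral load is a pre-existing factor (not a product of the drug) and it affects the outcome on its own, it is a confounder. The stratified rates, not the pooled rate, identify the causal effect.
Standardising Drug M to the population viral load mix: 0.523·703/1109 + 0.477·53/291 = 0.418.

0.42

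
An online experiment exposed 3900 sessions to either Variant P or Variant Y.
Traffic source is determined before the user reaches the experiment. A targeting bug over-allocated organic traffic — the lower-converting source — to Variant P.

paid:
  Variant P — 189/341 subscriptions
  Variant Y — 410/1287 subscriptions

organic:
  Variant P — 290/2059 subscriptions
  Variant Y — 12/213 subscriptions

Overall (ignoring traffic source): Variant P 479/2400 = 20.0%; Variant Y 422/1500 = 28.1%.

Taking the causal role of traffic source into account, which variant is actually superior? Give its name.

Variant P

Nothing the variant does changes traffic source; the imbalance is an allocation artefact. With traffic source also predicting the outcome, the pooled figure is confounded, and the within-stratum comparison is the causal one.
Within each level — paid: 55.4% vs 31.9%; organic: 14.1% vs 5.6% — Variant P is higher every time.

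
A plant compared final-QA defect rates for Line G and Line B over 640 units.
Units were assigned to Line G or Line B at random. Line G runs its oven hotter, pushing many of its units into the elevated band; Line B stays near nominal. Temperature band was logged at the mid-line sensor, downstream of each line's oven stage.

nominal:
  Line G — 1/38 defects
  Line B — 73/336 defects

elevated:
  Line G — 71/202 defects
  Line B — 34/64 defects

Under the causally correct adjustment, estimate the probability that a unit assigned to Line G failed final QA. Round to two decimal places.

0.30

Stratifying would compare lines among units the lines themselves sorted into in-process temperature band groups — a form of selection on an intermediate. The unconditioned pooled rates give the total causal effect.
So P(outcome | do(Line G)) is just the pooled rate for Line G: 72/240 = 0.300.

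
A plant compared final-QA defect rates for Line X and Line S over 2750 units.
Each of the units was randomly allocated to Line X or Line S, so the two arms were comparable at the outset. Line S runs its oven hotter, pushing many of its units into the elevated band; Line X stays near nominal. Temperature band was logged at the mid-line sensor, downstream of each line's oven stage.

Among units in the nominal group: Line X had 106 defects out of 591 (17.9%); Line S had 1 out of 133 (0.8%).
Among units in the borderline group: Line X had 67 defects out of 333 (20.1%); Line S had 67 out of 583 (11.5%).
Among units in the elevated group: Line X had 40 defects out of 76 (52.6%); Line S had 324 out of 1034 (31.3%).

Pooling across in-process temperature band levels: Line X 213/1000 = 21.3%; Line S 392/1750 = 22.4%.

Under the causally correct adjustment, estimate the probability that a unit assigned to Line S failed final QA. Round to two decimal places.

0.22

In-process temperature band here is a post-treatment variable shaped by the line; conditioning on it would introduce bias rather than remove it. The overall comparison is the causal one.
So P(outcome | do(Line S)) is just the pooled rate for Line S: 392/1750 = 0.224.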